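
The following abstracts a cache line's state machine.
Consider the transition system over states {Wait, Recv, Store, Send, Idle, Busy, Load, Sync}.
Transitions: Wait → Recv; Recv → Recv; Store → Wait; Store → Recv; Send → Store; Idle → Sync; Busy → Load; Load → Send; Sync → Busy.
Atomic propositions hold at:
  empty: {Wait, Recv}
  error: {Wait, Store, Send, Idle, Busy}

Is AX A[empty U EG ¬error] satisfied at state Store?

Sat(¬error) = {Recv, Load, Sync}
EG ¬error: greatest fixpoint, start Z0 = {Recv, Load, Sync}, keep only states in Sat with some successor in Z. Z1 = {Recv}; fixed.
Sat(EG ¬error) = {Recv}
A[empty U EG ¬error]: least fixpoint, start Z0 = Sat(EG ¬error) = {Recv}, add states in Sat(empty) with every successor in Z. Z1 = {Wait, Recv}; fixed.
Sat(A[empty U EG ¬error]) = {Wait, Recv}
Sat(AX A[empty U EG ¬error]) = {s : every successor in {Wait, Recv}} = {Wait, Recv, Store}
Store ∈ Sat(AX A[empty U EG ¬error]) = {Wait, Recv, Store}, so the formula holds at Store.

Yes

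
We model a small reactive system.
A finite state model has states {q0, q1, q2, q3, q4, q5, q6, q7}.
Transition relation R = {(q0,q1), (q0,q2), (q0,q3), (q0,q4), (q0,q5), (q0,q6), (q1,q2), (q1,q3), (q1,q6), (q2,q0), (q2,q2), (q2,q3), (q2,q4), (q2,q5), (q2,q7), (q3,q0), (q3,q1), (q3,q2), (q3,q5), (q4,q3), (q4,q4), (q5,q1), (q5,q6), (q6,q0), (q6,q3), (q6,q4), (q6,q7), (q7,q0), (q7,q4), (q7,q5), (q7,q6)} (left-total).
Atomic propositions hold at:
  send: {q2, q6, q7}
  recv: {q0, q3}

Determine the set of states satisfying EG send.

{q2, q6, q7}

EG send: greatest fixpoint, start Z0 = {q2, q6, q7}, keep only states in Sat with some successor in Z. Already a fixed point.
Sat(EG send) = {q2, q6, q7}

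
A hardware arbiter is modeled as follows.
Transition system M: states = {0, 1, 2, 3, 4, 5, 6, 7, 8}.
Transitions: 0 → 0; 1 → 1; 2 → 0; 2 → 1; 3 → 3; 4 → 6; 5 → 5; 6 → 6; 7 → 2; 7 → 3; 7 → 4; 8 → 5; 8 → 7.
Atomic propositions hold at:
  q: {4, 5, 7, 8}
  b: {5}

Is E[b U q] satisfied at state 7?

E[b U q]: least fixpoint, start Z0 = Sat(q) = {4, 5, 7, 8}, add states in Sat(b) with some successor in Z. Already a fixed point.
Sat(E[b U q]) = {4, 5, 7, 8}
7 ∈ Sat(E[b U q]) = {4, 5, 7, 8}, so the formula holds at 7.

Yes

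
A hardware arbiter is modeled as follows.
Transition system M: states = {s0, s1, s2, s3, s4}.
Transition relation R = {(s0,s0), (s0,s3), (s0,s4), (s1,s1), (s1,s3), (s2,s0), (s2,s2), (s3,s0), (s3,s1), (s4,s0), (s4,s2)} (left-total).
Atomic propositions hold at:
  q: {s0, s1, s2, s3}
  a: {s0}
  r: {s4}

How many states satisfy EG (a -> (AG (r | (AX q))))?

4

Sat(AX q) = {s : every successor in {s0, s1, s2, s3}} = {s1, s2, s3, s4}
Sat(r | (AX q)) = {s1, s2, s3, s4}
AG (r | (AX q)): greatest fixpoint, start Z0 = {s1, s2, s3, s4}, keep only states in Sat with every successor in Z. Z1 = {s1}; Z2 = ∅; fixed.
Sat(AG (r | (AX q))) = ∅
Sat(a -> (AG (r | (AX q)))) = {s1, s2, s3, s4}
EG (a -> (AG (r | (AX q)))): greatest fixpoint, start Z0 = {s1, s2, s3, s4}, keep only states in Sat with some successor in Z. Already a fixed point.
Sat(EG (a -> (AG (r | (AX q))))) = {s1, s2, s3, s4}
|Sat(EG (a -> (AG (r | (AX q)))))| = |{s1, s2, s3, s4}| = 4.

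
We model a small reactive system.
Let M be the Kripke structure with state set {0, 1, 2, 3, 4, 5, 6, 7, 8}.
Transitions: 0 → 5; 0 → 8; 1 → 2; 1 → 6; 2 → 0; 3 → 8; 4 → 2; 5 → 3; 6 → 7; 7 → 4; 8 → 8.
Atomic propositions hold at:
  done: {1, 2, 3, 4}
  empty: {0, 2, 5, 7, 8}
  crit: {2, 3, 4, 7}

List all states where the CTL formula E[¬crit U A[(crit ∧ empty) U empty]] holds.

Sat(¬crit) = {0, 1, 5, 6, 8}
Sat(crit ∧ empty) = {2, 7}
A[(crit ∧ empty) U empty]: least fixpoint, start Z0 = Sat(empty) = {0, 2, 5, 7, 8}, add states in Sat(crit ∧ empty) with every successor in Z. Already a fixed point.
Sat(A[(crit ∧ empty) U empty]) = {0, 2, 5, 7, 8}
E[¬crit U A[(crit ∧ empty) U empty]]: least fixpoint, start Z0 = Sat(A[(crit ∧ empty) U empty]) = {0, 2, 5, 7, 8}, add states in Sat(¬crit) with some successor in Z. Z1 = {0, 1, 2, 5, 6, 7, 8}; fixed.
Sat(E[¬crit U A[(crit ∧ empty) U empty]]) = {0, 1, 2, 5, 6, 7, 8}

{0, 1, 2, 5, 6, 7, 8}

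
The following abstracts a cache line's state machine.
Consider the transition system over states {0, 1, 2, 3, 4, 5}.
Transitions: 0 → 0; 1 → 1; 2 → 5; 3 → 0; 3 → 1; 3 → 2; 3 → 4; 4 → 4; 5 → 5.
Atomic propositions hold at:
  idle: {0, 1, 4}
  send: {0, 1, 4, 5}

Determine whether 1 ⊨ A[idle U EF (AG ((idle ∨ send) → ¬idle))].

Sat(idle ∨ send) = {0, 1, 4, 5}
Sat(¬idle) = {2, 3, 5}
Sat((idle ∨ send) → ¬idle) = {2, 3, 5}
AG ((idle ∨ send) → ¬idle): greatest fixpoint, start Z0 = {2, 3, 5}, keep only states in Sat with every successor in Z. Z1 = {2, 5}; fixed.
Sat(AG ((idle ∨ send) → ¬idle)) = {2, 5}
EF (AG ((idle ∨ send) → ¬idle)): least fixpoint, start Z0 = {2, 5}, add states with some successor in Z. Z1 = {2, 3, 5}; fixed.
Sat(EF (AG ((idle ∨ send) → ¬idle))) = {2, 3, 5}
A[idle U EF (AG ((idle ∨ send) → ¬idle))]: least fixpoint, start Z0 = Sat(EF (AG ((idle ∨ send) → ¬idle))) = {2, 3, 5}, add states in Sat(idle) with every successor in Z. Already a fixed point.
Sat(A[idle U EF (AG ((idle ∨ send) → ¬idle))]) = {2, 3, 5}
1 ∉ Sat(A[idle U EF (AG ((idle ∨ send) → ¬idle))]) = {2, 3, 5}, so the formula does not hold at 1.

No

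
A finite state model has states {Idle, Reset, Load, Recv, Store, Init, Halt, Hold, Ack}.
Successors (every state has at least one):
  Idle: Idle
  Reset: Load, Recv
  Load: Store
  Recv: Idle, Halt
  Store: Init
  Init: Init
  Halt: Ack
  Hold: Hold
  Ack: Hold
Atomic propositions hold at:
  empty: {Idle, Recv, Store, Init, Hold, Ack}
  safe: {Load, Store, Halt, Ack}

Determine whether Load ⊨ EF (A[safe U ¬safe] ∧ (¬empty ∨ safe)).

Sat(¬safe) = {Idle, Reset, Recv, Init, Hold}
A[safe U ¬safe]: least fixpoint, start Z0 = Sat(¬safe) = {Idle, Reset, Recv, Init, Hold}, add states in Sat(safe) with every successor in Z. Z1 = {Idle, Reset, Recv, Store, Init, Hold, Ack}; Z2 = {Idle, Reset, Load, Recv, Store, Init, Halt, Hold, Ack}; fixed.
Sat(A[safe U ¬safe]) = {Idle, Reset, Load, Recv, Store, Init, Halt, Hold, Ack}
Sat(¬empty) = {Reset, Load, Halt}
Sat(¬empty ∨ safe) = {Reset, Load, Store, Halt, Ack}
Sat(A[safe U ¬safe] ∧ (¬empty ∨ safe)) = {Reset, Load, Store, Halt, Ack}
EF (A[safe U ¬safe] ∧ (¬empty ∨ safe)): least fixpoint, start Z0 = {Reset, Load, Store, Halt, Ack}, add states with some successor in Z. Z1 = {Reset, Load, Recv, Store, Halt, Ack}; fixed.
Sat(EF (A[safe U ¬safe] ∧ (¬empty ∨ safe))) = {Reset, Load, Recv, Store, Halt, Ack}
Load ∈ Sat(EF (A[safe U ¬safe] ∧ (¬empty ∨ safe))) = {Reset, Load, Recv, Store, Halt, Ack}, so the formula holds at Load.

Yes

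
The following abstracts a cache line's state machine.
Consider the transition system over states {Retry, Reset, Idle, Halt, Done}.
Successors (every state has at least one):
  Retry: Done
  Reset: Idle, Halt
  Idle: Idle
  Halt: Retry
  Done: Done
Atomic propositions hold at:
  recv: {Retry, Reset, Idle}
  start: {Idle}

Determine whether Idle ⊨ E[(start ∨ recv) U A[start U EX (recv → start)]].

Sat(start ∨ recv) = {Retry, Reset, Idle}
Sat(recv → start) = {Idle, Halt, Done}
Sat(EX (recv → start)) = {s : some successor in {Idle, Halt, Done}} = {Retry, Reset, Idle, Done}
A[start U EX (recv → start)]: least fixpoint, start Z0 = Sat(EX (recv → start)) = {Retry, Reset, Idle, Done}, add states in Sat(start) with every successor in Z. Already a fixed point.
Sat(A[start U EX (recv → start)]) = {Retry, Reset, Idle, Done}
E[(start ∨ recv) U A[start U EX (recv → start)]]: least fixpoint, start Z0 = Sat(A[start U EX (recv → start)]) = {Retry, Reset, Idle, Done}, add states in Sat(start ∨ recv) with some successor in Z. Already a fixed point.
Sat(E[(start ∨ recv) U A[start U EX (recv → start)]]) = {Retry, Reset, Idle, Done}
Idle ∈ Sat(E[(start ∨ recv) U A[start U EX (recv → start)]]) = {Retry, Reset, Idle, Done}, so the formula holds at Idle.

Yes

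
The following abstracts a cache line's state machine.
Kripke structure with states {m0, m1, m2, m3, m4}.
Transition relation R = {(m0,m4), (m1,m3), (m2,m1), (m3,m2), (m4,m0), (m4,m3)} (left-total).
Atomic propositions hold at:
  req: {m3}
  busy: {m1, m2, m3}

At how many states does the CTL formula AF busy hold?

AF busy: least fixpoint, start Z0 = {m1, m2, m3}, add states with every successor in Z. Already a fixed point.
Sat(AF busy) = {m1, m2, m3}
|Sat(AF busy)| = |{m1, m2, m3}| = 3.

3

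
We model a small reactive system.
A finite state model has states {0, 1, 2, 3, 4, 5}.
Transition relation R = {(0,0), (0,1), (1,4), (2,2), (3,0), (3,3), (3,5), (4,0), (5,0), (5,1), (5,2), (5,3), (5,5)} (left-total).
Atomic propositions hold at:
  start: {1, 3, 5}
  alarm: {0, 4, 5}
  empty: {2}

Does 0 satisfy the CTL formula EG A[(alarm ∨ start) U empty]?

No

Sat(alarm ∨ start) = {0, 1, 3, 4, 5}
A[(alarm ∨ start) U empty]: least fixpoint, start Z0 = Sat(empty) = {2}, add states in Sat(alarm ∨ start) with every successor in Z. Already a fixed point.
Sat(A[(alarm ∨ start) U empty]) = {2}
EG A[(alarm ∨ start) U empty]: greatest fixpoint, start Z0 = {2}, keep only states in Sat with some successor in Z. Already a fixed point.
Sat(EG A[(alarm ∨ start) U empty]) = {2}
0 ∉ Sat(EG A[(alarm ∨ start) U empty]) = {2}, so the formula does not hold at 0.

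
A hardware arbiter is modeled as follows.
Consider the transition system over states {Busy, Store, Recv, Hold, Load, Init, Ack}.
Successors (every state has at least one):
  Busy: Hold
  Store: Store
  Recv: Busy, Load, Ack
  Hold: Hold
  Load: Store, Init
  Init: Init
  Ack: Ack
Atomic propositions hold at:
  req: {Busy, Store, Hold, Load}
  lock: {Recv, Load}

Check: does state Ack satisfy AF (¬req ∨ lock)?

Sat(¬req) = {Recv, Init, Ack}
Sat(¬req ∨ lock) = {Recv, Load, Init, Ack}
AF (¬req ∨ lock): least fixpoint, start Z0 = {Recv, Load, Init, Ack}, add states with every successor in Z. Already a fixed point.
Sat(AF (¬req ∨ lock)) = {Recv, Load, Init, Ack}
Ack ∈ Sat(AF (¬req ∨ lock)) = {Recv, Load, Init, Ack}, so the formula holds at Ack.

Yes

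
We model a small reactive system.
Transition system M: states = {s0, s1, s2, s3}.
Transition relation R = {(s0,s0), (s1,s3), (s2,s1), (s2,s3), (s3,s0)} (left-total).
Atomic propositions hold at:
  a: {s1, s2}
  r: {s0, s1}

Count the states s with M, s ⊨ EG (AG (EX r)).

2

Sat(EX r) = {s : some successor in {s0, s1}} = {s0, s2, s3}
AG (EX r): greatest fixpoint, start Z0 = {s0, s2, s3}, keep only states in Sat with every successor in Z. Z1 = {s0, s3}; fixed.
Sat(AG (EX r)) = {s0, s3}
EG (AG (EX r)): greatest fixpoint, start Z0 = {s0, s3}, keep only states in Sat with some successor in Z. Already a fixed point.
Sat(EG (AG (EX r))) = {s0, s3}
|Sat(EG (AG (EX r)))| = |{s0, s3}| = 2.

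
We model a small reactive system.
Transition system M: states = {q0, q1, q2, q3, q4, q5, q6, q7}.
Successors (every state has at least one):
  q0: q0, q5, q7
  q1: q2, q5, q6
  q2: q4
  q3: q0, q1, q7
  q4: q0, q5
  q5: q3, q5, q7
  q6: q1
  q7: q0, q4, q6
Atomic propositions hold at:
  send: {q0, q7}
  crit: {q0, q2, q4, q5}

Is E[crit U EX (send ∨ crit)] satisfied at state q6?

No

Sat(send ∨ crit) = {q0, q2, q4, q5, q7}
Sat(EX (send ∨ crit)) = {s : some successor in {q0, q2, q4, q5, q7}} = {q0, q1, q2, q3, q4, q5, q7}
E[crit U EX (send ∨ crit)]: least fixpoint, start Z0 = Sat(EX (send ∨ crit)) = {q0, q1, q2, q3, q4, q5, q7}, add states in Sat(crit) with some successor in Z. Already a fixed point.
Sat(E[crit U EX (send ∨ crit)]) = {q0, q1, q2, q3, q4, q5, q7}
q6 ∉ Sat(E[crit U EX (send ∨ crit)]) = {q0, q1, q2, q3, q4, q5, q7}, so the formula does not hold at q6.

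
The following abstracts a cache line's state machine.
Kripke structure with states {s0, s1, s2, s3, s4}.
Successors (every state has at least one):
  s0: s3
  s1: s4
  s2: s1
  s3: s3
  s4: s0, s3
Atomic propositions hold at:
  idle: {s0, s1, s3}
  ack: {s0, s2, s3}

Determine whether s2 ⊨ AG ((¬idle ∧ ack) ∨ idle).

Sat(¬idle) = {s2, s4}
Sat(¬idle ∧ ack) = {s2}
Sat((¬idle ∧ ack) ∨ idle) = {s0, s1, s2, s3}
AG ((¬idle ∧ ack) ∨ idle): greatest fixpoint, start Z0 = {s0, s1, s2, s3}, keep only states in Sat with every successor in Z. Z1 = {s0, s2, s3}; Z2 = {s0, s3}; fixed.
Sat(AG ((¬idle ∧ ack) ∨ idle)) = {s0, s3}
s2 ∉ Sat(AG ((¬idle ∧ ack) ∨ idle)) = {s0, s3}, so the formula does not hold at s2.

No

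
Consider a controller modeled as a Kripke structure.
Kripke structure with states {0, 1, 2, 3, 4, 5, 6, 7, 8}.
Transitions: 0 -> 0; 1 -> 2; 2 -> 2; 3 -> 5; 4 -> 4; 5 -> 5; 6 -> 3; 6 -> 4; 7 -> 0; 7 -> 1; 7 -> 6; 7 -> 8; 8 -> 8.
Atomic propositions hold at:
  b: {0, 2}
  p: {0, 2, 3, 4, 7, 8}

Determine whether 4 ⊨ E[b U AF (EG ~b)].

Yes

Sat(~b) = {1, 3, 4, 5, 6, 7, 8}
EG ~b: greatest fixpoint, start Z0 = {1, 3, 4, 5, 6, 7, 8}, keep only states in Sat with some successor in Z. Z1 = {3, 4, 5, 6, 7, 8}; fixed.
Sat(EG ~b) = {3, 4, 5, 6, 7, 8}
AF (EG ~b): least fixpoint, start Z0 = {3, 4, 5, 6, 7, 8}, add states with every successor in Z. Already a fixed point.
Sat(AF (EG ~b)) = {3, 4, 5, 6, 7, 8}
E[b U AF (EG ~b)]: least fixpoint, start Z0 = Sat(AF (EG ~b)) = {3, 4, 5, 6, 7, 8}, add states in Sat(b) with some successor in Z. Already a fixed point.
Sat(E[b U AF (EG ~b)]) = {3, 4, 5, 6, 7, 8}
4 ∈ Sat(E[b U AF (EG ~b)]) = {3, 4, 5, 6, 7, 8}, so the formula holds at 4.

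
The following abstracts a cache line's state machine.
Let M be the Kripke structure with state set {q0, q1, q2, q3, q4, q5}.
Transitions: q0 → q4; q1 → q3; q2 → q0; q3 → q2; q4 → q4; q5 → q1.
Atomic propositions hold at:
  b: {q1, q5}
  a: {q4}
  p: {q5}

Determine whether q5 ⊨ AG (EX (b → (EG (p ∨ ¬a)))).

No

Sat(¬a) = {q0, q1, q2, q3, q5}
Sat(p ∨ ¬a) = {q0, q1, q2, q3, q5}
EG (p ∨ ¬a): greatest fixpoint, start Z0 = {q0, q1, q2, q3, q5}, keep only states in Sat with some successor in Z. Z1 = {q1, q2, q3, q5}; Z2 = {q1, q3, q5}; Z3 = {q1, q5}; Z4 = {q5}; Z5 = ∅; fixed.
Sat(EG (p ∨ ¬a)) = ∅
Sat(b → (EG (p ∨ ¬a))) = {q0, q2, q3, q4}
Sat(EX (b → (EG (p ∨ ¬a)))) = {s : some successor in {q0, q2, q3, q4}} = {q0, q1, q2, q3, q4}
AG (EX (b → (EG (p ∨ ¬a)))): greatest fixpoint, start Z0 = {q0, q1, q2, q3, q4}, keep only states in Sat with every successor in Z. Already a fixed point.
Sat(AG (EX (b → (EG (p ∨ ¬a))))) = {q0, q1, q2, q3, q4}
q5 ∉ Sat(AG (EX (b → (EG (p ∨ ¬a))))) = {q0, q1, q2, q3, q4}, so the formula does not hold at q5.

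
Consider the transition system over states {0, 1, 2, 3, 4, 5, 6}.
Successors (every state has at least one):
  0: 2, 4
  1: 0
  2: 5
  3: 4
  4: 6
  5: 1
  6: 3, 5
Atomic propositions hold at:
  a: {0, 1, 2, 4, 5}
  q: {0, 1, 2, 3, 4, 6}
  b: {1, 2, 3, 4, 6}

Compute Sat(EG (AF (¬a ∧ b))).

{3, 4, 6}

Sat(¬a) = {3, 6}
Sat(¬a ∧ b) = {3, 6}
AF (¬a ∧ b): least fixpoint, start Z0 = {3, 6}, add states with every successor in Z. Z1 = {3, 4, 6}; fixed.
Sat(AF (¬a ∧ b)) = {3, 4, 6}
EG (AF (¬a ∧ b)): greatest fixpoint, start Z0 = {3, 4, 6}, keep only states in Sat with some successor in Z. Already a fixed point.
Sat(EG (AF (¬a ∧ b))) = {3, 4, 6}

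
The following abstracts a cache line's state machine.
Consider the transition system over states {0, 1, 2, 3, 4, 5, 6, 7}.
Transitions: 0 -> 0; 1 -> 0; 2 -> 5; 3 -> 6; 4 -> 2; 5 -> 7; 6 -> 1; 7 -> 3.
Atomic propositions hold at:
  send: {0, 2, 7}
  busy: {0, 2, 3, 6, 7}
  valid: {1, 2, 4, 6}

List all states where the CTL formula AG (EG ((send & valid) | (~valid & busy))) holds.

Sat(send & valid) = {2}
Sat(~valid) = {0, 3, 5, 7}
Sat(~valid & busy) = {0, 3, 7}
Sat((send & valid) | (~valid & busy)) = {0, 2, 3, 7}
EG ((send & valid) | (~valid & busy)): greatest fixpoint, start Z0 = {0, 2, 3, 7}, keep only states in Sat with some successor in Z. Z1 = {0, 7}; Z2 = {0}; fixed.
Sat(EG ((send & valid) | (~valid & busy))) = {0}
AG (EG ((send & valid) | (~valid & busy))): greatest fixpoint, start Z0 = {0}, keep only states in Sat with every successor in Z. Already a fixed point.
Sat(AG (EG ((send & valid) | (~valid & busy)))) = {0}

{0}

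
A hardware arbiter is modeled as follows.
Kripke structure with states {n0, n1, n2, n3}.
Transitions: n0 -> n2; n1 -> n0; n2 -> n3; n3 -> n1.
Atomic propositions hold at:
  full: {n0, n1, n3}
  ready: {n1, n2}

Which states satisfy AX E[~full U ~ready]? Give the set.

Sat(~full) = {n2}
Sat(~ready) = {n0, n3}
E[~full U ~ready]: least fixpoint, start Z0 = Sat(~ready) = {n0, n3}, add states in Sat(~full) with some successor in Z. Z1 = {n0, n2, n3}; fixed.
Sat(E[~full U ~ready]) = {n0, n2, n3}
Sat(AX E[~full U ~ready]) = {s : every successor in {n0, n2, n3}} = {n0, n1, n2}

{n0, n1, n2}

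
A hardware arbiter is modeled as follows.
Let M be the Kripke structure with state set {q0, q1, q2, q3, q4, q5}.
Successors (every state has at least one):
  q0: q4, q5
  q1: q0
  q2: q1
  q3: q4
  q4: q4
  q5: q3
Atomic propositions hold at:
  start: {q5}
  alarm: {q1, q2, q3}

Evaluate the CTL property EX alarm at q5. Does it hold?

Yes

Sat(EX alarm) = {s : some successor in {q1, q2, q3}} = {q2, q5}
q5 ∈ Sat(EX alarm) = {q2, q5}, so the formula holds at q5.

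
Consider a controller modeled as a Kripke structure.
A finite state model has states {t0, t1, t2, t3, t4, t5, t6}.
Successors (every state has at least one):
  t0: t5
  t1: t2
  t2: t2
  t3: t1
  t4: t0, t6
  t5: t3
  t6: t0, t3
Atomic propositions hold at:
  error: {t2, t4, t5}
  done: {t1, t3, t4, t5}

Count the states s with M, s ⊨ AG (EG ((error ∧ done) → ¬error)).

3

Sat(error ∧ done) = {t4, t5}
Sat(¬error) = {t0, t1, t3, t6}
Sat((error ∧ done) → ¬error) = {t0, t1, t2, t3, t6}
EG ((error ∧ done) → ¬error): greatest fixpoint, start Z0 = {t0, t1, t2, t3, t6}, keep only states in Sat with some successor in Z. Z1 = {t1, t2, t3, t6}; fixed.
Sat(EG ((error ∧ done) → ¬error)) = {t1, t2, t3, t6}
AG (EG ((error ∧ done) → ¬error)): greatest fixpoint, start Z0 = {t1, t2, t3, t6}, keep only states in Sat with every successor in Z. Z1 = {t1, t2, t3}; fixed.
Sat(AG (EG ((error ∧ done) → ¬error))) = {t1, t2, t3}
|Sat(AG (EG ((error ∧ done) → ¬error)))| = |{t1, t2, t3}| = 3.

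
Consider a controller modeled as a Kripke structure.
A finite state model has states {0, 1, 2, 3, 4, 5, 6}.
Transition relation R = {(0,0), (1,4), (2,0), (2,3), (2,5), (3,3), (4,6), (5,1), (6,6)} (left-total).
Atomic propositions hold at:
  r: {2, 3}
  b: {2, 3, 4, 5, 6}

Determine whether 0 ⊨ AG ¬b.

Sat(¬b) = {0, 1}
AG ¬b: greatest fixpoint, start Z0 = {0, 1}, keep only states in Sat with every successor in Z. Z1 = {0}; fixed.
Sat(AG ¬b) = {0}
0 ∈ Sat(AG ¬b) = {0}, so the formula holds at 0.

Yes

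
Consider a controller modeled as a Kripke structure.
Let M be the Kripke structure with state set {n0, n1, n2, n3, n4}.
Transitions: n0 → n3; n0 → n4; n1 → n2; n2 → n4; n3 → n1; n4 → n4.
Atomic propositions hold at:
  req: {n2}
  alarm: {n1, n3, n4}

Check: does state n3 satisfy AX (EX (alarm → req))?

Sat(alarm → req) = {n0, n2}
Sat(EX (alarm → req)) = {s : some successor in {n0, n2}} = {n1}
Sat(AX (EX (alarm → req))) = {s : every successor in {n1}} = {n3}
n3 ∈ Sat(AX (EX (alarm → req))) = {n3}, so the formula holds at n3.

Yes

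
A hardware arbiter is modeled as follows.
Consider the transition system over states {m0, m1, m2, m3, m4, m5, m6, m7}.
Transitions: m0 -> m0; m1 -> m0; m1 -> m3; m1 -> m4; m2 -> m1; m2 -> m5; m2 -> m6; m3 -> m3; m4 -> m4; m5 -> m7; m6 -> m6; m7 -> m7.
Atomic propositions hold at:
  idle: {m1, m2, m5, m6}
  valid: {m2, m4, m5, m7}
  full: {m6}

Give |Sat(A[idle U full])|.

A[idle U full]: least fixpoint, start Z0 = Sat(full) = {m6}, add states in Sat(idle) with every successor in Z. Already a fixed point.
Sat(A[idle U full]) = {m6}
|Sat(A[idle U full])| = |{m6}| = 1.

1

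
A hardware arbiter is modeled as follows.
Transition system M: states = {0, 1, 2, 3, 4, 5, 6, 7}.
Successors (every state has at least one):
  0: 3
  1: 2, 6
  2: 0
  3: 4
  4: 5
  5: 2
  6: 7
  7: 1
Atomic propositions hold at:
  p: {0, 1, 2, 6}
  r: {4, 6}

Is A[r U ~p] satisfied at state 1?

No

Sat(~p) = {3, 4, 5, 7}
A[r U ~p]: least fixpoint, start Z0 = Sat(~p) = {3, 4, 5, 7}, add states in Sat(r) with every successor in Z. Z1 = {3, 4, 5, 6, 7}; fixed.
Sat(A[r U ~p]) = {3, 4, 5, 6, 7}
1 ∉ Sat(A[r U ~p]) = {3, 4, 5, 6, 7}, so the formula does not hold at 1.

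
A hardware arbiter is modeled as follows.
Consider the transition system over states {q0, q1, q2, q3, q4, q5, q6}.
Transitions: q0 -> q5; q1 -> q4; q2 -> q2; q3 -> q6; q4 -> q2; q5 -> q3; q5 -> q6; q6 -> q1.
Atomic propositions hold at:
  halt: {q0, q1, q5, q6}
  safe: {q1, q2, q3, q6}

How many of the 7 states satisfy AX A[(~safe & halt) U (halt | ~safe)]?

Sat(~safe) = {q0, q4, q5}
Sat(~safe & halt) = {q0, q5}
Sat(halt | ~safe) = {q0, q1, q4, q5, q6}
A[(~safe & halt) U (halt | ~safe)]: least fixpoint, start Z0 = Sat((halt | ~safe)) = {q0, q1, q4, q5, q6}, add states in Sat(~safe & halt) with every successor in Z. Already a fixed point.
Sat(A[(~safe & halt) U (halt | ~safe)]) = {q0, q1, q4, q5, q6}
Sat(AX A[(~safe & halt) U (halt | ~safe)]) = {s : every successor in {q0, q1, q4, q5, q6}} = {q0, q1, q3, q6}
|Sat(AX A[(~safe & halt) U (halt | ~safe)])| = |{q0, q1, q3, q6}| = 4.

4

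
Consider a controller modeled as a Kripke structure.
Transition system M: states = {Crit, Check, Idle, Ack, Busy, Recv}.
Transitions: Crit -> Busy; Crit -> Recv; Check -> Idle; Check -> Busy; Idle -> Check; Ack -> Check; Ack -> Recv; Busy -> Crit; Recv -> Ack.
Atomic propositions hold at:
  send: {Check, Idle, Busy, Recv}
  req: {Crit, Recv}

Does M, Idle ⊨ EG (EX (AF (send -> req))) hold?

No

Sat(send -> req) = {Crit, Ack, Recv}
AF (send -> req): least fixpoint, start Z0 = {Crit, Ack, Recv}, add states with every successor in Z. Z1 = {Crit, Ack, Busy, Recv}; fixed.
Sat(AF (send -> req)) = {Crit, Ack, Busy, Recv}
Sat(EX (AF (send -> req))) = {s : some successor in {Crit, Ack, Busy, Recv}} = {Crit, Check, Ack, Busy, Recv}
EG (EX (AF (send -> req))): greatest fixpoint, start Z0 = {Crit, Check, Ack, Busy, Recv}, keep only states in Sat with some successor in Z. Already a fixed point.
Sat(EG (EX (AF (send -> req)))) = {Crit, Check, Ack, Busy, Recv}
Idle ∉ Sat(EG (EX (AF (send -> req)))) = {Crit, Check, Ack, Busy, Recv}, so the formula does not hold at Idle.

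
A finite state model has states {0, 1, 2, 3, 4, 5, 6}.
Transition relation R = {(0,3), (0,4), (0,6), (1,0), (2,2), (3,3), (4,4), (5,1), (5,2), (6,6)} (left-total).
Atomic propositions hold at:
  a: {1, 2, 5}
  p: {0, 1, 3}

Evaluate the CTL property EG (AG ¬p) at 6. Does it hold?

Yes

Sat(¬p) = {2, 4, 5, 6}
AG ¬p: greatest fixpoint, start Z0 = {2, 4, 5, 6}, keep only states in Sat with every successor in Z. Z1 = {2, 4, 6}; fixed.
Sat(AG ¬p) = {2, 4, 6}
EG (AG ¬p): greatest fixpoint, start Z0 = {2, 4, 6}, keep only states in Sat with some successor in Z. Already a fixed point.
Sat(EG (AG ¬p)) = {2, 4, 6}
6 ∈ Sat(EG (AG ¬p)) = {2, 4, 6}, so the formula holds at 6.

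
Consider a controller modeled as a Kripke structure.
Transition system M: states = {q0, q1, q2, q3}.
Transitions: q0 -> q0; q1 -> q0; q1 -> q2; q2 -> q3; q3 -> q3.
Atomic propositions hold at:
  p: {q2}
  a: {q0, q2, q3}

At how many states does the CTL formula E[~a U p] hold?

2

Sat(~a) = {q1}
E[~a U p]: least fixpoint, start Z0 = Sat(p) = {q2}, add states in Sat(~a) with some successor in Z. Z1 = {q1, q2}; fixed.
Sat(E[~a U p]) = {q1, q2}
|Sat(E[~a U p])| = |{q1, q2}| = 2.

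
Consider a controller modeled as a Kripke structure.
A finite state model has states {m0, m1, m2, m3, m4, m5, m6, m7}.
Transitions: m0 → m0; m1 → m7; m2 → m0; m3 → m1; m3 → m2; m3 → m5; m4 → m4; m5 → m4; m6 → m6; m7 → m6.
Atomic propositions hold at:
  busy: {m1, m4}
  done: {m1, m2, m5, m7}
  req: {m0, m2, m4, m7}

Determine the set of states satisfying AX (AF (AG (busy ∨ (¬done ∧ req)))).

Sat(¬done) = {m0, m3, m4, m6}
Sat(¬done ∧ req) = {m0, m4}
Sat(busy ∨ (¬done ∧ req)) = {m0, m1, m4}
AG (busy ∨ (¬done ∧ req)): greatest fixpoint, start Z0 = {m0, m1, m4}, keep only states in Sat with every successor in Z. Z1 = {m0, m4}; fixed.
Sat(AG (busy ∨ (¬done ∧ req))) = {m0, m4}
AF (AG (busy ∨ (¬done ∧ req))): least fixpoint, start Z0 = {m0, m4}, add states with every successor in Z. Z1 = {m0, m2, m4, m5}; fixed.
Sat(AF (AG (busy ∨ (¬done ∧ req)))) = {m0, m2, m4, m5}
Sat(AX (AF (AG (busy ∨ (¬done ∧ req))))) = {s : every successor in {m0, m2, m4, m5}} = {m0, m2, m4, m5}

{m0, m2, m4, m5}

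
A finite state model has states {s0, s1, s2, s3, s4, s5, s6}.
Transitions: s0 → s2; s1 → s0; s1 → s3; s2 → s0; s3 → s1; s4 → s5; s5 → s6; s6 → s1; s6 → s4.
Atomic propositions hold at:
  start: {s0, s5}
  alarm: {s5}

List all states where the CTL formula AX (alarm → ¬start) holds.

{s0, s1, s2, s3, s5, s6}

Sat(¬start) = {s1, s2, s3, s4, s6}
Sat(alarm → ¬start) = {s0, s1, s2, s3, s4, s6}
Sat(AX (alarm → ¬start)) = {s : every successor in {s0, s1, s2, s3, s4, s6}} = {s0, s1, s2, s3, s5, s6}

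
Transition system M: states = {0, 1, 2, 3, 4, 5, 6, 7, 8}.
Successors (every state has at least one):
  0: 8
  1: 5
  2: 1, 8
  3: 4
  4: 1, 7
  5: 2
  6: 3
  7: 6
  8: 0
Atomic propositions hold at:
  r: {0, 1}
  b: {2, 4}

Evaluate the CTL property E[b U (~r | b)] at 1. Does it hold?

Sat(~r) = {2, 3, 4, 5, 6, 7, 8}
Sat(~r | b) = {2, 3, 4, 5, 6, 7, 8}
E[b U (~r | b)]: least fixpoint, start Z0 = Sat((~r | b)) = {2, 3, 4, 5, 6, 7, 8}, add states in Sat(b) with some successor in Z. Already a fixed point.
Sat(E[b U (~r | b)]) = {2, 3, 4, 5, 6, 7, 8}
1 ∉ Sat(E[b U (~r | b)]) = {2, 3, 4, 5, 6, 7, 8}, so the formula does not hold at 1.

No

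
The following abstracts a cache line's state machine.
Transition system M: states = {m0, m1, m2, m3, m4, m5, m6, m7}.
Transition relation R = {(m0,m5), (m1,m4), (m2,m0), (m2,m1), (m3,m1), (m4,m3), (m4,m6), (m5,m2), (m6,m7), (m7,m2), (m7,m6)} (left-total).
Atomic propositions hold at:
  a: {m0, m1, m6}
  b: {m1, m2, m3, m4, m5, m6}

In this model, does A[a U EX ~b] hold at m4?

No

Sat(~b) = {m0, m7}
Sat(EX ~b) = {s : some successor in {m0, m7}} = {m2, m6}
A[a U EX ~b]: least fixpoint, start Z0 = Sat(EX ~b) = {m2, m6}, add states in Sat(a) with every successor in Z. Already a fixed point.
Sat(A[a U EX ~b]) = {m2, m6}
m4 ∉ Sat(A[a U EX ~b]) = {m2, m6}, so the formula does not hold at m4.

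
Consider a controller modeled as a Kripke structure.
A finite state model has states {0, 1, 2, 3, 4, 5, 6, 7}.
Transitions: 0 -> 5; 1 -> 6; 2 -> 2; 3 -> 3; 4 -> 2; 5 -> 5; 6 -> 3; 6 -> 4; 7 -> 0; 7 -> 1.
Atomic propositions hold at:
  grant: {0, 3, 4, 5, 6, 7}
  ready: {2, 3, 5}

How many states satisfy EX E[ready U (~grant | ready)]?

7

Sat(~grant) = {1, 2}
Sat(~grant | ready) = {1, 2, 3, 5}
E[ready U (~grant | ready)]: least fixpoint, start Z0 = Sat((~grant | ready)) = {1, 2, 3, 5}, add states in Sat(ready) with some successor in Z. Already a fixed point.
Sat(E[ready U (~grant | ready)]) = {1, 2, 3, 5}
Sat(EX E[ready U (~grant | ready)]) = {s : some successor in {1, 2, 3, 5}} = {0, 2, 3, 4, 5, 6, 7}
|Sat(EX E[ready U (~grant | ready)])| = |{0, 2, 3, 4, 5, 6, 7}| = 7.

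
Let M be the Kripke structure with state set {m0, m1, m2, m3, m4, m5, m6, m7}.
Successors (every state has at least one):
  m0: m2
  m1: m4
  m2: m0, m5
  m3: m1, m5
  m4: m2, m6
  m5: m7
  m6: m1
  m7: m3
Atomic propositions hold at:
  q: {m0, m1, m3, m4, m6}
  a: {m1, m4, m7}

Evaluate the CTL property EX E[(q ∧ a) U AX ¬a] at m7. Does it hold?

No

Sat(q ∧ a) = {m1, m4}
Sat(¬a) = {m0, m2, m3, m5, m6}
Sat(AX ¬a) = {s : every successor in {m0, m2, m3, m5, m6}} = {m0, m2, m4, m7}
E[(q ∧ a) U AX ¬a]: least fixpoint, start Z0 = Sat(AX ¬a) = {m0, m2, m4, m7}, add states in Sat(q ∧ a) with some successor in Z. Z1 = {m0, m1, m2, m4, m7}; fixed.
Sat(E[(q ∧ a) U AX ¬a]) = {m0, m1, m2, m4, m7}
Sat(EX E[(q ∧ a) U AX ¬a]) = {s : some successor in {m0, m1, m2, m4, m7}} = {m0, m1, m2, m3, m4, m5, m6}
m7 ∉ Sat(EX E[(q ∧ a) U AX ¬a]) = {m0, m1, m2, m3, m4, m5, m6}, so the formula does not hold at m7.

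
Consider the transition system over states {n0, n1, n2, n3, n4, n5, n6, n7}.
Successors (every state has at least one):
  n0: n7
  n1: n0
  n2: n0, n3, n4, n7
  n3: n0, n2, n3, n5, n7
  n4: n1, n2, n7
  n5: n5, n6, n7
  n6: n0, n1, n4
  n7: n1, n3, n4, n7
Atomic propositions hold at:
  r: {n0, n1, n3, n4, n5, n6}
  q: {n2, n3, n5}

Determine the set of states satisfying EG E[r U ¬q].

Sat(¬q) = {n0, n1, n4, n6, n7}
E[r U ¬q]: least fixpoint, start Z0 = Sat(¬q) = {n0, n1, n4, n6, n7}, add states in Sat(r) with some successor in Z. Z1 = {n0, n1, n3, n4, n5, n6, n7}; fixed.
Sat(E[r U ¬q]) = {n0, n1, n3, n4, n5, n6, n7}
EG E[r U ¬q]: greatest fixpoint, start Z0 = {n0, n1, n3, n4, n5, n6, n7}, keep only states in Sat with some successor in Z. Already a fixed point.
Sat(EG E[r U ¬q]) = {n0, n1, n3, n4, n5, n6, n7}

{n0, n1, n3, n4, n5, n6, n7}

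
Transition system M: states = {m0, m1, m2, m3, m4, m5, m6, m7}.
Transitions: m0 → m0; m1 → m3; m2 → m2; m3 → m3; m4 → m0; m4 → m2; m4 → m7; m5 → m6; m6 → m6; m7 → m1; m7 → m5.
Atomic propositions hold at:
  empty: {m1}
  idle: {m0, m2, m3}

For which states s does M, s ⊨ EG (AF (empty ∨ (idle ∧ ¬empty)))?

{m0, m1, m2, m3}

Sat(¬empty) = {m0, m2, m3, m4, m5, m6, m7}
Sat(idle ∧ ¬empty) = {m0, m2, m3}
Sat(empty ∨ (idle ∧ ¬empty)) = {m0, m1, m2, m3}
AF (empty ∨ (idle ∧ ¬empty)): least fixpoint, start Z0 = {m0, m1, m2, m3}, add states with every successor in Z. Already a fixed point.
Sat(AF (empty ∨ (idle ∧ ¬empty))) = {m0, m1, m2, m3}
EG (AF (empty ∨ (idle ∧ ¬empty))): greatest fixpoint, start Z0 = {m0, m1, m2, m3}, keep only states in Sat with some successor in Z. Already a fixed point.
Sat(EG (AF (empty ∨ (idle ∧ ¬empty)))) = {m0, m1, m2, m3}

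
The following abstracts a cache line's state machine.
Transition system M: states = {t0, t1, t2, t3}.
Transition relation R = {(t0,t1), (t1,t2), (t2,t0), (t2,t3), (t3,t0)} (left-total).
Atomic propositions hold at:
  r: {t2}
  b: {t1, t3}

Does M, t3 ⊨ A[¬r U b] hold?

Sat(¬r) = {t0, t1, t3}
A[¬r U b]: least fixpoint, start Z0 = Sat(b) = {t1, t3}, add states in Sat(¬r) with every successor in Z. Z1 = {t0, t1, t3}; fixed.
Sat(A[¬r U b]) = {t0, t1, t3}
t3 ∈ Sat(A[¬r U b]) = {t0, t1, t3}, so the formula holds at t3.

Yes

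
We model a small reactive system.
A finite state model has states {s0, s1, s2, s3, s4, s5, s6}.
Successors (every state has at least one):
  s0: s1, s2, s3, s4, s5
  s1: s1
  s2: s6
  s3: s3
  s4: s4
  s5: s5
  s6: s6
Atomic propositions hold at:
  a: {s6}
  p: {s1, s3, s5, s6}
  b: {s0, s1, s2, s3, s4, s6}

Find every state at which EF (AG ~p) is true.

Sat(~p) = {s0, s2, s4}
AG ~p: greatest fixpoint, start Z0 = {s0, s2, s4}, keep only states in Sat with every successor in Z. Z1 = {s4}; fixed.
Sat(AG ~p) = {s4}
EF (AG ~p): least fixpoint, start Z0 = {s4}, add states with some successor in Z. Z1 = {s0, s4}; fixed.
Sat(EF (AG ~p)) = {s0, s4}

{s0, s4}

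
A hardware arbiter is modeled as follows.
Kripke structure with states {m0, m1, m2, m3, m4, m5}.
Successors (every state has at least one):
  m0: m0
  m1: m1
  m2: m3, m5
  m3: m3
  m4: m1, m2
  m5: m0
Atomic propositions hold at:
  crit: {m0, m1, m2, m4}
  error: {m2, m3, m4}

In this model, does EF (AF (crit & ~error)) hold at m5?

Yes

Sat(~error) = {m0, m1, m5}
Sat(crit & ~error) = {m0, m1}
AF (crit & ~error): least fixpoint, start Z0 = {m0, m1}, add states with every successor in Z. Z1 = {m0, m1, m5}; fixed.
Sat(AF (crit & ~error)) = {m0, m1, m5}
EF (AF (crit & ~error)): least fixpoint, start Z0 = {m0, m1, m5}, add states with some successor in Z. Z1 = {m0, m1, m2, m4, m5}; fixed.
Sat(EF (AF (crit & ~error))) = {m0, m1, m2, m4, m5}
m5 ∈ Sat(EF (AF (crit & ~error))) = {m0, m1, m2, m4, m5}, so the formula holds at m5.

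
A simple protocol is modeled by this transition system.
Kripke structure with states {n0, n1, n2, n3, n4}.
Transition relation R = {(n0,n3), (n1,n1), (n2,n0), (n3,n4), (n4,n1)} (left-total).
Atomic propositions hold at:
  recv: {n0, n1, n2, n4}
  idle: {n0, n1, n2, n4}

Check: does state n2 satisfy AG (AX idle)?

No

Sat(AX idle) = {s : every successor in {n0, n1, n2, n4}} = {n1, n2, n3, n4}
AG (AX idle): greatest fixpoint, start Z0 = {n1, n2, n3, n4}, keep only states in Sat with every successor in Z. Z1 = {n1, n3, n4}; fixed.
Sat(AG (AX idle)) = {n1, n3, n4}
n2 ∉ Sat(AG (AX idle)) = {n1, n3, n4}, so the formula does not hold at n2.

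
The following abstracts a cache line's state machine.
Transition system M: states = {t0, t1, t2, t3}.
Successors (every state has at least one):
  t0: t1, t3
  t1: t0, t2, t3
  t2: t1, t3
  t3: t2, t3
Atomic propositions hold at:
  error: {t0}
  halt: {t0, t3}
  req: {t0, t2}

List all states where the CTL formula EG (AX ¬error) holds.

{t0, t2, t3}

Sat(¬error) = {t1, t2, t3}
Sat(AX ¬error) = {s : every successor in {t1, t2, t3}} = {t0, t2, t3}
EG (AX ¬error): greatest fixpoint, start Z0 = {t0, t2, t3}, keep only states in Sat with some successor in Z. Already a fixed point.
Sat(EG (AX ¬error)) = {t0, t2, t3}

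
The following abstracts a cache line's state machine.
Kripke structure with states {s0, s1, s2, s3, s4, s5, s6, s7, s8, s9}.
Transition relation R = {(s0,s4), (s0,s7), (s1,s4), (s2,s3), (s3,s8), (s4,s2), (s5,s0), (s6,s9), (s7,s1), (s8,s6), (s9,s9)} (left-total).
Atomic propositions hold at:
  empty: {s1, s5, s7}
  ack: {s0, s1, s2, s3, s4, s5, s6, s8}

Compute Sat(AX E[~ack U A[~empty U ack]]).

{s0, s1, s2, s3, s4, s5, s7, s8}

Sat(~ack) = {s7, s9}
Sat(~empty) = {s0, s2, s3, s4, s6, s8, s9}
A[~empty U ack]: least fixpoint, start Z0 = Sat(ack) = {s0, s1, s2, s3, s4, s5, s6, s8}, add states in Sat(~empty) with every successor in Z. Already a fixed point.
Sat(A[~empty U ack]) = {s0, s1, s2, s3, s4, s5, s6, s8}
E[~ack U A[~empty U ack]]: least fixpoint, start Z0 = Sat(A[~empty U ack]) = {s0, s1, s2, s3, s4, s5, s6, s8}, add states in Sat(~ack) with some successor in Z. Z1 = {s0, s1, s2, s3, s4, s5, s6, s7, s8}; fixed.
Sat(E[~ack U A[~empty U ack]]) = {s0, s1, s2, s3, s4, s5, s6, s7, s8}
Sat(AX E[~ack U A[~empty U ack]]) = {s : every successor in {s0, s1, s2, s3, s4, s5, s6, s7, s8}} = {s0, s1, s2, s3, s4, s5, s7, s8}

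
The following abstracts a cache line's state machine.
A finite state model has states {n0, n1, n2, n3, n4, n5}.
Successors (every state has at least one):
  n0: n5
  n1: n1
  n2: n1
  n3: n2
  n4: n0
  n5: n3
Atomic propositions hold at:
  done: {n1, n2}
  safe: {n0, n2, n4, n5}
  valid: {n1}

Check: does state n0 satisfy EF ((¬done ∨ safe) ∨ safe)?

Sat(¬done) = {n0, n3, n4, n5}
Sat(¬done ∨ safe) = {n0, n2, n3, n4, n5}
Sat((¬done ∨ safe) ∨ safe) = {n0, n2, n3, n4, n5}
EF ((¬done ∨ safe) ∨ safe): least fixpoint, start Z0 = {n0, n2, n3, n4, n5}, add states with some successor in Z. Already a fixed point.
Sat(EF ((¬done ∨ safe) ∨ safe)) = {n0, n2, n3, n4, n5}
n0 ∈ Sat(EF ((¬done ∨ safe) ∨ safe)) = {n0, n2, n3, n4, n5}, so the formula holds at n0.

Yes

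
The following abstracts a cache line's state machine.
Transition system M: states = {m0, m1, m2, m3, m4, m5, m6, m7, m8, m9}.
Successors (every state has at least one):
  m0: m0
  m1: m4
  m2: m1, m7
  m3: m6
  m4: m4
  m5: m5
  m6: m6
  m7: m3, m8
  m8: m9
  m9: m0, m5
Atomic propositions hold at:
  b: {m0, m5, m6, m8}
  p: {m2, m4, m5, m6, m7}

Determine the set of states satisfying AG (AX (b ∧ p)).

{m3, m5, m6}

Sat(b ∧ p) = {m5, m6}
Sat(AX (b ∧ p)) = {s : every successor in {m5, m6}} = {m3, m5, m6}
AG (AX (b ∧ p)): greatest fixpoint, start Z0 = {m3, m5, m6}, keep only states in Sat with every successor in Z. Already a fixed point.
Sat(AG (AX (b ∧ p))) = {m3, m5, m6}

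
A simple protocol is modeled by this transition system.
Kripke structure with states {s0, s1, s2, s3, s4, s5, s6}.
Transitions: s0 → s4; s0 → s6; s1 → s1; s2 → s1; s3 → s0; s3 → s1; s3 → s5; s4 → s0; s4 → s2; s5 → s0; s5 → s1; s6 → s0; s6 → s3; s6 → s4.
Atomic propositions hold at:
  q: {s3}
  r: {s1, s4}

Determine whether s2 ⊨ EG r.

EG r: greatest fixpoint, start Z0 = {s1, s4}, keep only states in Sat with some successor in Z. Z1 = {s1}; fixed.
Sat(EG r) = {s1}
s2 ∉ Sat(EG r) = {s1}, so the formula does not hold at s2.

No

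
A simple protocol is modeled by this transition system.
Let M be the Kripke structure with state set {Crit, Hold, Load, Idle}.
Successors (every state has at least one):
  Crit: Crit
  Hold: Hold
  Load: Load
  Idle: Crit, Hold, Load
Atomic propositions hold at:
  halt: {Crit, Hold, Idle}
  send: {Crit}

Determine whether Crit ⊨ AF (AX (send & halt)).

Sat(send & halt) = {Crit}
Sat(AX (send & halt)) = {s : every successor in {Crit}} = {Crit}
AF (AX (send & halt)): least fixpoint, start Z0 = {Crit}, add states with every successor in Z. Already a fixed point.
Sat(AF (AX (send & halt))) = {Crit}
Crit ∈ Sat(AF (AX (send & halt))) = {Crit}, so the formula holds at Crit.

Yes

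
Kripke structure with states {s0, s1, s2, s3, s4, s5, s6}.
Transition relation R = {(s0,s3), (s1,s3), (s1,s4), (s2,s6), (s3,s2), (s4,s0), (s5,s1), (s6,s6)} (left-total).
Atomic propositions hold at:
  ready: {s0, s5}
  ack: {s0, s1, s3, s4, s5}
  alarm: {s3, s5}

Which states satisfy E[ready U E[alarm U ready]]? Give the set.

E[alarm U ready]: least fixpoint, start Z0 = Sat(ready) = {s0, s5}, add states in Sat(alarm) with some successor in Z. Already a fixed point.
Sat(E[alarm U ready]) = {s0, s5}
E[ready U E[alarm U ready]]: least fixpoint, start Z0 = Sat(E[alarm U ready]) = {s0, s5}, add states in Sat(ready) with some successor in Z. Already a fixed point.
Sat(E[ready U E[alarm U ready]]) = {s0, s5}

{s0, s5}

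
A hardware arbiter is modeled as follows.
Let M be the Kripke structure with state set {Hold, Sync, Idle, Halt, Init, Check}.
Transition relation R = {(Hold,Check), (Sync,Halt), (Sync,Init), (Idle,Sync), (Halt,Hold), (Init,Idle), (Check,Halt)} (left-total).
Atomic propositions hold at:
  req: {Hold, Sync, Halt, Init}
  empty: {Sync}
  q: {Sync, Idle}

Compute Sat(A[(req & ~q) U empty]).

{Sync}

Sat(~q) = {Hold, Halt, Init, Check}
Sat(req & ~q) = {Hold, Halt, Init}
A[(req & ~q) U empty]: least fixpoint, start Z0 = Sat(empty) = {Sync}, add states in Sat(req & ~q) with every successor in Z. Already a fixed point.
Sat(A[(req & ~q) U empty]) = {Sync}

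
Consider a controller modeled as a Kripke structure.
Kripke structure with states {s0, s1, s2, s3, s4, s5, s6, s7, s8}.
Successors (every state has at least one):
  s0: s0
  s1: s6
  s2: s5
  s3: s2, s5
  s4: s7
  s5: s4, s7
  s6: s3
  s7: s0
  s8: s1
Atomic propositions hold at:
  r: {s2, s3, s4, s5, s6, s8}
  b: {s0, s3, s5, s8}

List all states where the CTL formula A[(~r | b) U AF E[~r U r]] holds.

{s1, s2, s3, s4, s5, s6, s8}

Sat(~r) = {s0, s1, s7}
Sat(~r | b) = {s0, s1, s3, s5, s7, s8}
E[~r U r]: least fixpoint, start Z0 = Sat(r) = {s2, s3, s4, s5, s6, s8}, add states in Sat(~r) with some successor in Z. Z1 = {s1, s2, s3, s4, s5, s6, s8}; fixed.
Sat(E[~r U r]) = {s1, s2, s3, s4, s5, s6, s8}
AF E[~r U r]: least fixpoint, start Z0 = {s1, s2, s3, s4, s5, s6, s8}, add states with every successor in Z. Already a fixed point.
Sat(AF E[~r U r]) = {s1, s2, s3, s4, s5, s6, s8}
A[(~r | b) U AF E[~r U r]]: least fixpoint, start Z0 = Sat(AF E[~r U r]) = {s1, s2, s3, s4, s5, s6, s8}, add states in Sat(~r | b) with every successor in Z. Already a fixed point.
Sat(A[(~r | b) U AF E[~r U r]]) = {s1, s2, s3, s4, s5, s6, s8}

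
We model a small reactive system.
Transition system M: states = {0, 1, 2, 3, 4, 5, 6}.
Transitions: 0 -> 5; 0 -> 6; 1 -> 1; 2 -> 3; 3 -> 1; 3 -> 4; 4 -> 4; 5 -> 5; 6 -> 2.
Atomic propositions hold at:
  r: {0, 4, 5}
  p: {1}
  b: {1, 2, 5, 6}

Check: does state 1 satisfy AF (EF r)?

EF r: least fixpoint, start Z0 = {0, 4, 5}, add states with some successor in Z. Z1 = {0, 3, 4, 5}; Z2 = {0, 2, 3, 4, 5}; Z3 = {0, 2, 3, 4, 5, 6}; fixed.
Sat(EF r) = {0, 2, 3, 4, 5, 6}
AF (EF r): least fixpoint, start Z0 = {0, 2, 3, 4, 5, 6}, add states with every successor in Z. Already a fixed point.
Sat(AF (EF r)) = {0, 2, 3, 4, 5, 6}
1 ∉ Sat(AF (EF r)) = {0, 2, 3, 4, 5, 6}, so the formula does not hold at 1.

No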